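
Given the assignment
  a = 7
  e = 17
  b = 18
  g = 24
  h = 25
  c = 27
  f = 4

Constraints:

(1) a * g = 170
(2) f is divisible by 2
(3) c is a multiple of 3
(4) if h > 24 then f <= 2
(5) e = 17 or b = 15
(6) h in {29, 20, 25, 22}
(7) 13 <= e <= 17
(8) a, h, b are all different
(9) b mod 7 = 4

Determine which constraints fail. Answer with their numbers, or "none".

No — constraints 1, 4 are not satisfied.

(1) a * g = 7 * 24 = 168, not 170  FAIL
(2) 4 / 2 = 2, so 2 divides 4  OK
(3) 27 / 3 = 9, so 3 divides 27  OK
(4) h = 25 > 24, so we need f ≤ 2; but f = 4 > 2  FAIL
(5) e = 17 = 17 (first disjunct)  OK
(6) h = 25 is in {29, 20, 25, 22}  OK
(7) e = 17 lies in [13, 17]  OK
(8) values 7, 25, 18 are pairwise distinct  OK
(9) 18 mod 7 = 4  OK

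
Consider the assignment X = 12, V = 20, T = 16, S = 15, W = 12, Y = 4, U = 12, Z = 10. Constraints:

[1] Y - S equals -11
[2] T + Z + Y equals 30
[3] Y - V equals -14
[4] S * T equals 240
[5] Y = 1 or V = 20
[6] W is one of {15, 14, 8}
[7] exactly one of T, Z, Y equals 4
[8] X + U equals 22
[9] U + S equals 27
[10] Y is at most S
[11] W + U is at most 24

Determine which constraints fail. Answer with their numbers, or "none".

Constraints 3, 6, and 8 are violated.

[1] Y - S = 4 - 15 = -11 — holds.
[2] T + Z + Y = 16 + 10 + 4 = 30 — holds.
[3] Y - V = 4 - 20 = -16, not -14 — fails.
[4] S * T = 15 * 16 = 240 — holds.
[5] Y = 4 ≠ 1, but V = 20 = 20 (second disjunct) — holds.
[6] W = 12 is not in {15, 14, 8} — fails.
[7] T=16, Z=10, Y=4; 1 of them equals 4 — holds.
[8] X + U = 12 + 12 = 24, not 22 — fails.
[9] U + S = 12 + 15 = 27 — holds.
[10] Y = 4, S = 15; 4 ≤ 15 — holds.
[11] W + U = 12 + 12 = 24; 24 ≤ 24 — holds.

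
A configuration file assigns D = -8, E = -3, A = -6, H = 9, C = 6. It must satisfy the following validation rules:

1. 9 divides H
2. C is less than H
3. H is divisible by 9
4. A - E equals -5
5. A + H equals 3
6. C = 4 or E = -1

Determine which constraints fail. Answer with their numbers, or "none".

Constraints 4 and 6 are violated.

1. 9 / 9 = 1, so 9 divides 9 — satisfied.
2. C = 6, H = 9; 6 < 9 — satisfied.
3. 9 / 9 = 1, so 9 divides 9 — satisfied.
4. A - E = -6 - (-3) = -3, not -5 — violated.
5. A + H = -6 + 9 = 3 — satisfied.
6. C = 6 ≠ 4 and E = -3 ≠ -1; both disjuncts false — violated.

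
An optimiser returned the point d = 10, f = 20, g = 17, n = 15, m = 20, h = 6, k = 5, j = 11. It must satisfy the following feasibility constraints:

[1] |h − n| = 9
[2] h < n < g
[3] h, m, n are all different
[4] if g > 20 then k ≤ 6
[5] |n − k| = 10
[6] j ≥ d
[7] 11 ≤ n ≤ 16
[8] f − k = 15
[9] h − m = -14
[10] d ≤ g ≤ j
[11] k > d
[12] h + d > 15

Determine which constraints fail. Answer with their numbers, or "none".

Violated: 10, 11.

[1] |6 − 15| = 9 — OK.
[2] values 6 < 15 < 17 — OK.
[3] values 6, 20, 15 are pairwise distinct — OK.
[4] g = 17, not > 20; antecedent false, conditional vacuously true — OK.
[5] |15 − 5| = 10 — OK.
[6] j = 11, d = 10; 11 ≥ 10 — OK.
[7] n = 15 lies in [11, 16] — OK.
[8] f − k = 20 − 5 = 15 — OK.
[9] h − m = 6 − 20 = -14 — OK.
[10] values 10, 17, 11; g = 17 is not ≤ j = 11 — violated.
[11] k = 5, d = 10; 5 ≤ 10 (want >) — violated.
[12] h + d = 6 + 10 = 16; 16 > 15 — OK.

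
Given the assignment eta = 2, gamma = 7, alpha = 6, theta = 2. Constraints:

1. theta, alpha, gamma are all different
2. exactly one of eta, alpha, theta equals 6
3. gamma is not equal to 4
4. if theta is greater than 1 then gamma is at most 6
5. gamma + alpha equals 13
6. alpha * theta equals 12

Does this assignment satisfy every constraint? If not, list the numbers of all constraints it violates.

Constraint 4 does not hold.

1. values 2, 6, 7 are pairwise distinct  true
2. eta=2, alpha=6, theta=2; 1 of them equals 6  true
3. gamma = 7, and 7 ≠ 4  true
4. theta = 2 > 1, so we need gamma ≤ 6; but gamma = 7 > 6  false
5. gamma + alpha = 7 + 6 = 13  true
6. alpha * theta = 6 * 2 = 12  true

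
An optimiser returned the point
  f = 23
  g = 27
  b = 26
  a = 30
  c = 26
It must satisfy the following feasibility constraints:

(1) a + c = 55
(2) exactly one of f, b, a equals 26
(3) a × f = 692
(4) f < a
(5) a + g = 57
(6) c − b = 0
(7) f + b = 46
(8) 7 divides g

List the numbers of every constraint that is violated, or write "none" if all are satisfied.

(1) a + c = 30 + 26 = 56, not 55 — does not hold.
(2) f=23, b=26, a=30; 1 of them equals 26 — holds.
(3) a × f = 30 × 23 = 690, not 692 — does not hold.
(4) f = 23, a = 30; 23 < 30 — holds.
(5) a + g = 30 + 27 = 57 — holds.
(6) c − b = 26 − 26 = 0 — holds.
(7) f + b = 23 + 26 = 49, not 46 — does not hold.
(8) 27 = 7×3 + 6, so 7 does not divide 27 — does not hold.

Constraints 1, 3, 7, 8 do not hold.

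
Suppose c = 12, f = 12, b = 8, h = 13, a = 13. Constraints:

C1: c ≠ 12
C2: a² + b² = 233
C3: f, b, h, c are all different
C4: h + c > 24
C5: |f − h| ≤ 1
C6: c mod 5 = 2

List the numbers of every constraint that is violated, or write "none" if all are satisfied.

C1: c = 12, but 12 is required to differ — violated.
C2: a² + b² = 13² + 8² = 169 + 64 = 233 — satisfied.
C3: f = c = 12, not all different — violated.
C4: h + c = 13 + 12 = 25; 25 > 24 — satisfied.
C5: |12 − 13| = 1; 1 ≤ 1 — satisfied.
C6: 12 mod 5 = 2 — satisfied.

No — constraints 1 and 3 are not satisfied.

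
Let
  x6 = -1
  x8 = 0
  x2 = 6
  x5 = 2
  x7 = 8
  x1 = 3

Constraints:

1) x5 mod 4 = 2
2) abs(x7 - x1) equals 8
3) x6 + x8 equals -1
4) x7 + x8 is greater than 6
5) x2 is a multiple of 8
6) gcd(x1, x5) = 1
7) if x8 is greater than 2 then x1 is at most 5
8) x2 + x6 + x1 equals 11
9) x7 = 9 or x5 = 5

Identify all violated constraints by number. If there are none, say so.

1) 2 mod 4 = 2 — holds.
2) abs(8 - 3) = 5, not 8 — does not hold.
3) x6 + x8 = -1 + 0 = -1 — holds.
4) x7 + x8 = 8 + 0 = 8; 8 > 6 — holds.
5) 6 = 8*0 + 6, so 8 does not divide 6 — does not hold.
6) gcd(3, 2) = 1 — holds.
7) x8 = 0, not > 2; antecedent false, conditional vacuously true — holds.
8) x2 + x6 + x1 = 6 + (-1) + 3 = 8, not 11 — does not hold.
9) x7 = 8 ≠ 9 and x5 = 2 ≠ 5; both disjuncts false — does not hold.

The assignment fails constraints 2, 5, 8, 9.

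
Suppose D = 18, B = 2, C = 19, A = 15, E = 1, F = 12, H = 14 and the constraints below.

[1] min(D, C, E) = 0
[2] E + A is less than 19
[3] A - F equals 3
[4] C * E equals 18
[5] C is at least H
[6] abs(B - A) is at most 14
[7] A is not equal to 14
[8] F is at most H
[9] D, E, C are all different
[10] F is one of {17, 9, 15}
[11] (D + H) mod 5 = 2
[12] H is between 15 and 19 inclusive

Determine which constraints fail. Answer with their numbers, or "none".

[1] min(18, 19, 1) = 1, not 0 — fails.
[2] E + A = 1 + 15 = 16; 16 < 19 — holds.
[3] A - F = 15 - 12 = 3 — holds.
[4] C * E = 19 * 1 = 19, not 18 — fails.
[5] C = 19, H = 14; 19 ≥ 14 — holds.
[6] abs(2 - 15) = 13; 13 ≤ 14 — holds.
[7] A = 15, and 15 ≠ 14 — holds.
[8] F = 12, H = 14; 12 ≤ 14 — holds.
[9] values 18, 1, 19 are pairwise distinct — holds.
[10] F = 12 is not in {17, 9, 15} — fails.
[11] D + H = 32; 32 mod 5 = 2 — holds.
[12] H = 14 is outside [15, 19] — fails.

Constraints 1, 4, 10, and 12 are violated.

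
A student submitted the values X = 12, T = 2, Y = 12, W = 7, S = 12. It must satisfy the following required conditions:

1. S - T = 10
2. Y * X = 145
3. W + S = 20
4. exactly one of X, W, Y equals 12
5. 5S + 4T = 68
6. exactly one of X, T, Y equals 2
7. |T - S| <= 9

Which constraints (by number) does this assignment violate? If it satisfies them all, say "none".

Constraints 2, 3, 4, 7 are violated.

1. S - T = 12 - 2 = 10 — satisfied.
2. Y * X = 12 * 12 = 144, not 145 — violated.
3. W + S = 7 + 12 = 19, not 20 — violated.
4. X=12, W=7, Y=12; 2 of them equal 12, not exactly one — violated.
5. 5S + 4T = 5(12) + 4(2) = 68 — satisfied.
6. X=12, T=2, Y=12; 1 of them equals 2 — satisfied.
7. |2 - 12| = 10; 10 > 9, exceeds bound 9 — violated.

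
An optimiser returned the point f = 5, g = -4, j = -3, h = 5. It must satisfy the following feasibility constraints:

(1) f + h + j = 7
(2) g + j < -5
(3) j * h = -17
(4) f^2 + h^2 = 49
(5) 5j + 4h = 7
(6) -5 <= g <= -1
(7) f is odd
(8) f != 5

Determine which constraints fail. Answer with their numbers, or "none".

Violated: 3, 4, 5, and 8.

(1) f + h + j = 5 + 5 + (-3) = 7 — satisfied.
(2) g + j = -4 + (-3) = -7; -7 < -5 — satisfied.
(3) j * h = -3 * 5 = -15, not -17 — violated.
(4) f^2 + h^2 = 5^2 + 5^2 = 25 + 25 = 50, not 49 — violated.
(5) 5j + 4h = 5(-3) + 4(5) = 5, not 7 — violated.
(6) g = -4 lies in [-5, -1] — satisfied.
(7) f = 5 is odd — satisfied.
(8) f = 5, but 5 is required to differ — violated.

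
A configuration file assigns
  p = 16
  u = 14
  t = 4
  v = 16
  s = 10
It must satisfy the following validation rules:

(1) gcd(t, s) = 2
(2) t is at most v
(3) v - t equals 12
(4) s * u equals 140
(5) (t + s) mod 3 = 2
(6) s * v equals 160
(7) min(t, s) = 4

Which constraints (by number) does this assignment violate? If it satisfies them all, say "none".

(1) gcd(4, 10) = 2  yes
(2) t = 4, v = 16; 4 ≤ 16  yes
(3) v - t = 16 - 4 = 12  yes
(4) s * u = 10 * 14 = 140  yes
(5) t + s = 14; 14 mod 3 = 2  yes
(6) s * v = 10 * 16 = 160  yes
(7) min(4, 10) = 4  yes

All constraints are satisfied.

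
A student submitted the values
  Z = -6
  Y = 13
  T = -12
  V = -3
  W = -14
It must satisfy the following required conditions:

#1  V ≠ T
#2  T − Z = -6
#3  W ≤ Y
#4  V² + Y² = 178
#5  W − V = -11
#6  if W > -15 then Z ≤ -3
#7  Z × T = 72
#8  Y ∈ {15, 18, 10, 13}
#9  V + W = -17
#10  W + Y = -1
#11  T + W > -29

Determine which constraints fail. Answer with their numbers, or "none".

#1 V = -3, T = -12; distinct — satisfied.
#2 T − Z = -12 − (-6) = -6 — satisfied.
#3 W = -14, Y = 13; -14 ≤ 13 — satisfied.
#4 V² + Y² = (-3)² + 13² = 9 + 169 = 178 — satisfied.
#5 W − V = -14 − (-3) = -11 — satisfied.
#6 W = -14 > -15, so we need Z ≤ -3; Z = -6 ≤ -3 — satisfied.
#7 Z × T = -6 × (-12) = 72 — satisfied.
#8 Y = 13 is in {15, 18, 10, 13} — satisfied.
#9 V + W = -3 + (-14) = -17 — satisfied.
#10 W + Y = -14 + 13 = -1 — satisfied.
#11 T + W = -12 + (-14) = -26; -26 > -29 — satisfied.

None — every constraint holds.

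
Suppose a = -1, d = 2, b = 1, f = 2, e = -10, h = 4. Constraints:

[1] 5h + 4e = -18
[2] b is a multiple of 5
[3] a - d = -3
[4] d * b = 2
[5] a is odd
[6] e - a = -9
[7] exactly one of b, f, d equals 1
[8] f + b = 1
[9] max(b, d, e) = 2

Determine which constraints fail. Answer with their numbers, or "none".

Violated: 1, 2, and 8.

[1] 5h + 4e = 5(4) + 4(-10) = -20, not -18  false
[2] 1 = 5*0 + 1, so 5 does not divide 1  false
[3] a - d = -1 - 2 = -3  true
[4] d * b = 2 * 1 = 2  true
[5] a = -1 is odd  true
[6] e - a = -10 - (-1) = -9  true
[7] b=1, f=2, d=2; 1 of them equals 1  true
[8] f + b = 2 + 1 = 3, not 1  false
[9] max(1, 2, -10) = 2  true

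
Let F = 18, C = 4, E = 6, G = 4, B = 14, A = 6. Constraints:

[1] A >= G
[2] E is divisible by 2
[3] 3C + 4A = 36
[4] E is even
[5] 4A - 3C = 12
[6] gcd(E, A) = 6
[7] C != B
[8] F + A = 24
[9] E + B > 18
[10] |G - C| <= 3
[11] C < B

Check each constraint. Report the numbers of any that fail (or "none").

All constraints are satisfied.

[1] A = 6, G = 4; 6 ≥ 4  true
[2] 6 / 2 = 3, so 2 divides 6  true
[3] 3C + 4A = 3(4) + 4(6) = 36  true
[4] E = 6 is even  true
[5] 4A - 3C = 4(6) - 3(4) = 12  true
[6] gcd(6, 6) = 6  true
[7] C = 4, B = 14; distinct  true
[8] F + A = 18 + 6 = 24  true
[9] E + B = 6 + 14 = 20; 20 > 18  true
[10] |4 - 4| = 0; 0 ≤ 3  true
[11] C = 4, B = 14; 4 < 14  true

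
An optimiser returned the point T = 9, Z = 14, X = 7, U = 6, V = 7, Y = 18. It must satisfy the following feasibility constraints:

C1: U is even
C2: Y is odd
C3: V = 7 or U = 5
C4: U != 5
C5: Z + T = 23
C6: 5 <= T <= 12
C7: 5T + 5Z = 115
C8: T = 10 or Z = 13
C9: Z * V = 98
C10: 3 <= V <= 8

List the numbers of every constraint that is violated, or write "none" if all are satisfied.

Violated: 2, 8.

C1: U = 6 is even  ✓
C2: Y = 18 is even  ✗
C3: V = 7 = 7 (first disjunct)  ✓
C4: U = 6, and 6 ≠ 5  ✓
C5: Z + T = 14 + 9 = 23  ✓
C6: T = 9 lies in [5, 12]  ✓
C7: 5T + 5Z = 5(9) + 5(14) = 115  ✓
C8: T = 9 ≠ 10 and Z = 14 ≠ 13; both disjuncts false  ✗
C9: Z * V = 14 * 7 = 98  ✓
C10: V = 7 lies in [3, 8]  ✓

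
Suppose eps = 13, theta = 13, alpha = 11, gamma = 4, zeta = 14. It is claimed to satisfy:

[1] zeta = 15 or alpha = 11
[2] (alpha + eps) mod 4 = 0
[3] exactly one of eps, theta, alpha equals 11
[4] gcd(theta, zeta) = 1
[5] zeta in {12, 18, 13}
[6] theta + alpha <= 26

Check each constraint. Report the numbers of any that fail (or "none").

[1] zeta = 14 ≠ 15, but alpha = 11 = 11 (second disjunct) — holds.
[2] alpha + eps = 24; 24 mod 4 = 0 — holds.
[3] eps=13, theta=13, alpha=11; 1 of them equals 11 — holds.
[4] gcd(13, 14) = 1 — holds.
[5] zeta = 14 is not in {12, 18, 13} — fails.
[6] theta + alpha = 13 + 11 = 24; 24 ≤ 26 — holds.

Constraint 5 is violated.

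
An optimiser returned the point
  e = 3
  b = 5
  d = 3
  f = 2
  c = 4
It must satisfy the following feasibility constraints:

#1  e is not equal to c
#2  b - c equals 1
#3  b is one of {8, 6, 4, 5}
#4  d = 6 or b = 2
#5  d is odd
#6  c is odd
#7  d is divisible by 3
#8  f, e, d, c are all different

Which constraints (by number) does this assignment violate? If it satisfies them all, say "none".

#1 e = 3, c = 4; distinct  ✓
#2 b - c = 5 - 4 = 1  ✓
#3 b = 5 is in {8, 6, 4, 5}  ✓
#4 d = 3 ≠ 6 and b = 5 ≠ 2; both disjuncts false  ✗
#5 d = 3 is odd  ✓
#6 c = 4 is even  ✗
#7 3 / 3 = 1, so 3 divides 3  ✓
#8 e = d = 3, not all different  ✗

Constraints 4, 6, and 8 do not hold.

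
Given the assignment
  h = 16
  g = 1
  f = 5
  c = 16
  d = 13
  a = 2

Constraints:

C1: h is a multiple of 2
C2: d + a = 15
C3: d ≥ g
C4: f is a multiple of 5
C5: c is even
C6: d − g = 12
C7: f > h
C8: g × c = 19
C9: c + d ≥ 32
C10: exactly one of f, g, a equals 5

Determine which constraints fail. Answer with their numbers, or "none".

No — constraints 7, 8, 9 are not satisfied.

C1: 16 / 2 = 8, so 2 divides 16 — holds.
C2: d + a = 13 + 2 = 15 — holds.
C3: d = 13, g = 1; 13 ≥ 1 — holds.
C4: 5 / 5 = 1, so 5 divides 5 — holds.
C5: c = 16 is even — holds.
C6: d − g = 13 − 1 = 12 — holds.
C7: f = 5, h = 16; 5 ≤ 16 (want >) — fails.
C8: g × c = 1 × 16 = 16, not 19 — fails.
C9: c + d = 16 + 13 = 29; 29 < 32, bound 32 not met — fails.
C10: f=5, g=1, a=2; 1 of them equals 5 — holds.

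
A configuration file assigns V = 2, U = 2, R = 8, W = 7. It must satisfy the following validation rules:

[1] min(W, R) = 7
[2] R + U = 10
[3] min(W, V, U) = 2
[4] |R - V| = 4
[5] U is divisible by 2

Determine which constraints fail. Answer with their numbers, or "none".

Violated: 4.

[1] min(7, 8) = 7 — holds.
[2] R + U = 8 + 2 = 10 — holds.
[3] min(7, 2, 2) = 2 — holds.
[4] |8 - 2| = 6, not 4 — does not hold.
[5] 2 / 2 = 1, so 2 divides 2 — holds.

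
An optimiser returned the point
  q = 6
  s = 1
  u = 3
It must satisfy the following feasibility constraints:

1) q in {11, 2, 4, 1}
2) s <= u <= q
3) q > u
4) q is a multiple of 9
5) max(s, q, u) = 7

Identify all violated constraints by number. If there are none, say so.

Violated: 1, 4, and 5.

1) q = 6 is not in {11, 2, 4, 1} — does not hold.
2) values 1 <= 3 <= 6 — holds.
3) q = 6, u = 3; 6 > 3 — holds.
4) 6 = 9*0 + 6, so 9 does not divide 6 — does not hold.
5) max(1, 6, 3) = 6, not 7 — does not hold.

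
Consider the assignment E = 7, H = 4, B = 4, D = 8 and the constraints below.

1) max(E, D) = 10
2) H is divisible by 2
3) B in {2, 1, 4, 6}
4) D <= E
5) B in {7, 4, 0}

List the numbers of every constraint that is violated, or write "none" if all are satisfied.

1) max(7, 8) = 8, not 10 — violated.
2) 4 / 2 = 2, so 2 divides 4 — OK.
3) B = 4 is in {2, 1, 4, 6} — OK.
4) D = 8, E = 7; 8 > 7 (want ≤) — violated.
5) B = 4 is in {7, 4, 0} — OK.

The assignment fails constraints 1, 4.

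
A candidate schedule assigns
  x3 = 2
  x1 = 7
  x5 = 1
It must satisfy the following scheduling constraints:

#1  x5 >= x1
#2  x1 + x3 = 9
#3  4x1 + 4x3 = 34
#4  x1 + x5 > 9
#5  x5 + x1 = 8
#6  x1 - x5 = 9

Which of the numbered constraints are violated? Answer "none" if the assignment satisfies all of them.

No — constraints 1, 3, 4, and 6 are not satisfied.

#1 x5 = 1, x1 = 7; 1 < 7 (want ≥)  fails
#2 x1 + x3 = 7 + 2 = 9  holds
#3 4x1 + 4x3 = 4(7) + 4(2) = 36, not 34  fails
#4 x1 + x5 = 7 + 1 = 8; 8 ≤ 9, bound 9 not met  fails
#5 x5 + x1 = 1 + 7 = 8  holds
#6 x1 - x5 = 7 - 1 = 6, not 9  fails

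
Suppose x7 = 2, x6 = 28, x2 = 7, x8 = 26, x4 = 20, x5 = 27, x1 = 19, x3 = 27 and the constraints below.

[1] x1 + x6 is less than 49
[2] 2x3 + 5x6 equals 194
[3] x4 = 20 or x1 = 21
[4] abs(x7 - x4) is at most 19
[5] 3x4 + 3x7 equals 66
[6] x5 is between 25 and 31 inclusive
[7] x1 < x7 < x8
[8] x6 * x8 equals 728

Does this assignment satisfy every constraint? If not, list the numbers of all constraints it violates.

Constraint 7 is violated.

[1] x1 + x6 = 19 + 28 = 47; 47 < 49 — OK.
[2] 2x3 + 5x6 = 2(27) + 5(28) = 194 — OK.
[3] x4 = 20 = 20 (first disjunct) — OK.
[4] abs(2 - 20) = 18; 18 ≤ 19 — OK.
[5] 3x4 + 3x7 = 3(20) + 3(2) = 66 — OK.
[6] x5 = 27 lies in [25, 31] — OK.
[7] values 19, 2, 26; x1 = 19 is not < x7 = 2 — violated.
[8] x6 * x8 = 28 * 26 = 728 — OK.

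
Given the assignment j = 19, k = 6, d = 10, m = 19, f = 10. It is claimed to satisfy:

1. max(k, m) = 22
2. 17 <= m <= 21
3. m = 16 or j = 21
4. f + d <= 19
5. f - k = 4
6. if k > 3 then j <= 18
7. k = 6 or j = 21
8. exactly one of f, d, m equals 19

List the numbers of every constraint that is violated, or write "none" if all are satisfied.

The assignment fails constraints 1, 3, 4, 6.

1. max(6, 19) = 19, not 22 — violated.
2. m = 19 lies in [17, 21] — satisfied.
3. m = 19 ≠ 16 and j = 19 ≠ 21; both disjuncts false — violated.
4. f + d = 10 + 10 = 20; 20 > 19, bound 19 not met — violated.
5. f - k = 10 - 6 = 4 — satisfied.
6. k = 6 > 3, so we need j ≤ 18; but j = 19 > 18 — violated.
7. k = 6 = 6 (first disjunct) — satisfied.
8. f=10, d=10, m=19; 1 of them equals 19 — satisfied.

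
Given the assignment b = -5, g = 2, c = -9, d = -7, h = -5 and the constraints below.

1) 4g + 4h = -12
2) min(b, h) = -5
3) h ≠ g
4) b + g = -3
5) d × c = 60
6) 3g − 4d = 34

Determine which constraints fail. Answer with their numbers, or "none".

No — constraint 5 is not satisfied.

1) 4g + 4h = 4(2) + 4(-5) = -12  ✓
2) min(-5, -5) = -5  ✓
3) h = -5, g = 2; distinct  ✓
4) b + g = -5 + 2 = -3  ✓
5) d × c = -7 × (-9) = 63, not 60  ✗
6) 3g − 4d = 3(2) − 4(-7) = 34  ✓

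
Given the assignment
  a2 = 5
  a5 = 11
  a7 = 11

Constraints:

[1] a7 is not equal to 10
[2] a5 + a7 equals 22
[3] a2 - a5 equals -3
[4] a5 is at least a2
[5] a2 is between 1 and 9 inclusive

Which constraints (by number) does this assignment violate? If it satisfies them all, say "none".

[1] a7 = 11, and 11 ≠ 10  OK
[2] a5 + a7 = 11 + 11 = 22  OK
[3] a2 - a5 = 5 - 11 = -6, not -3  FAIL
[4] a5 = 11, a2 = 5; 11 ≥ 5  OK
[5] a2 = 5 lies in [1, 9]  OK

No — constraint 3 is not satisfied.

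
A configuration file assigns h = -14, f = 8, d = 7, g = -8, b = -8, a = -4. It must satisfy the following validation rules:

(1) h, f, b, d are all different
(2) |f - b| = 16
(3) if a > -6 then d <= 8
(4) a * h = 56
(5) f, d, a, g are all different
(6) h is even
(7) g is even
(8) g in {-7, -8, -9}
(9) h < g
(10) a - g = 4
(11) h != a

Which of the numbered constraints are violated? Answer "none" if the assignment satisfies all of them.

(1) values -14, 8, -8, 7 are pairwise distinct — holds.
(2) |8 - (-8)| = 16 — holds.
(3) a = -4 > -6, so we need d ≤ 8; d = 7 ≤ 8 — holds.
(4) a * h = -4 * (-14) = 56 — holds.
(5) values 8, 7, -4, -8 are pairwise distinct — holds.
(6) h = -14 is even — holds.
(7) g = -8 is even — holds.
(8) g = -8 is in {-7, -8, -9} — holds.
(9) h = -14, g = -8; -14 < -8 — holds.
(10) a - g = -4 - (-8) = 4 — holds.
(11) h = -14, a = -4; distinct — holds.

All constraints are satisfied.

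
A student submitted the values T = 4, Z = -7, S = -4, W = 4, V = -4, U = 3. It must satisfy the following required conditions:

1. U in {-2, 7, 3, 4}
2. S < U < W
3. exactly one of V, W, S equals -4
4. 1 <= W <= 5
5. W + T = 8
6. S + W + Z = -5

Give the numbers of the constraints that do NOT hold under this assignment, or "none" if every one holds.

1. U = 3 is in {-2, 7, 3, 4} — holds.
2. values -4 < 3 < 4 — holds.
3. V=-4, W=4, S=-4; 2 of them equal -4, not exactly one — does not hold.
4. W = 4 lies in [1, 5] — holds.
5. W + T = 4 + 4 = 8 — holds.
6. S + W + Z = -4 + 4 + (-7) = -7, not -5 — does not hold.

Violated: 3 and 6.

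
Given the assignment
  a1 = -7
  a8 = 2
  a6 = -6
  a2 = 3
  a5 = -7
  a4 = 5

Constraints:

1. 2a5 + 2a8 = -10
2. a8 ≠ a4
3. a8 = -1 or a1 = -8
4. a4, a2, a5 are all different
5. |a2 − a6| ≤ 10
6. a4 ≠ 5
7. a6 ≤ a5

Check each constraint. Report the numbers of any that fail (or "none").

1. 2a5 + 2a8 = 2(-7) + 2(2) = -10 — holds.
2. a8 = 2, a4 = 5; distinct — holds.
3. a8 = 2 ≠ -1 and a1 = -7 ≠ -8; both disjuncts false — does not hold.
4. values 5, 3, -7 are pairwise distinct — holds.
5. |3 − (-6)| = 9; 9 ≤ 10 — holds.
6. a4 = 5, but 5 is required to differ — does not hold.
7. a6 = -6, a5 = -7; -6 > -7 (want ≤) — does not hold.

Violated: 3, 6, and 7.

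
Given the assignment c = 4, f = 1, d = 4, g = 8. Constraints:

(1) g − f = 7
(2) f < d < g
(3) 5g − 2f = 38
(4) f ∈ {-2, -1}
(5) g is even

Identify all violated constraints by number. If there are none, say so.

(1) g − f = 8 − 1 = 7 — holds.
(2) values 1 < 4 < 8 — holds.
(3) 5g − 2f = 5(8) − 2(1) = 38 — holds.
(4) f = 1 is not in {-2, -1} — does not hold.
(5) g = 8 is even — holds.

The assignment fails constraint 4.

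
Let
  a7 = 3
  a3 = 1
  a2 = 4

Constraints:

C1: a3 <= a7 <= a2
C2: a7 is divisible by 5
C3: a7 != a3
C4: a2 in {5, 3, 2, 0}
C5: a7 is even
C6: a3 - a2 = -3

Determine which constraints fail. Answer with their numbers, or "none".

C1: values 1 <= 3 <= 4  OK
C2: 3 = 5*0 + 3, so 5 does not divide 3  FAIL
C3: a7 = 3, a3 = 1; distinct  OK
C4: a2 = 4 is not in {5, 3, 2, 0}  FAIL
C5: a7 = 3 is odd  FAIL
C6: a3 - a2 = 1 - 4 = -3  OK

The assignment fails constraints 2, 4, 5.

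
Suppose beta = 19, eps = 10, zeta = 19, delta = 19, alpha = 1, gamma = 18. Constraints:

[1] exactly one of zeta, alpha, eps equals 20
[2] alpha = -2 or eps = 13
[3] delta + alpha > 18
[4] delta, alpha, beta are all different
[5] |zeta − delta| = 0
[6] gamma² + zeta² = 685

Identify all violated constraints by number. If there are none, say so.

Violated: 1, 2, and 4.

[1] zeta=19, alpha=1, eps=10; 0 of them equal 20, not exactly one — does not hold.
[2] alpha = 1 ≠ -2 and eps = 10 ≠ 13; both disjuncts false — does not hold.
[3] delta + alpha = 19 + 1 = 20; 20 > 18 — holds.
[4] delta = beta = 19, not all different — does not hold.
[5] |19 − 19| = 0 — holds.
[6] gamma² + zeta² = 18² + 19² = 324 + 361 = 685 — holds.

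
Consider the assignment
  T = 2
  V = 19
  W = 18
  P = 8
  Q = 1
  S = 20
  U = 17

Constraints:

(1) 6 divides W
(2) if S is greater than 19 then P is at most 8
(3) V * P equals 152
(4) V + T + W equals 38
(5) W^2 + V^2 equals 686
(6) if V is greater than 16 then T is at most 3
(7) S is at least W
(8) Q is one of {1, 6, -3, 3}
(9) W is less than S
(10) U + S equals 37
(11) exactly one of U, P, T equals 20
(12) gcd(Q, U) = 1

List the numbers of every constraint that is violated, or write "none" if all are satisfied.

(1) 18 / 6 = 3, so 6 divides 18  OK
(2) S = 20 > 19, so we need P ≤ 8; P = 8 ≤ 8  OK
(3) V * P = 19 * 8 = 152  OK
(4) V + T + W = 19 + 2 + 18 = 39, not 38  FAIL
(5) W^2 + V^2 = 18^2 + 19^2 = 324 + 361 = 685, not 686  FAIL
(6) V = 19 > 16, so we need T ≤ 3; T = 2 ≤ 3  OK
(7) S = 20, W = 18; 20 ≥ 18  OK
(8) Q = 1 is in {1, 6, -3, 3}  OK
(9) W = 18, S = 20; 18 < 20  OK
(10) U + S = 17 + 20 = 37  OK
(11) U=17, P=8, T=2; 0 of them equal 20, not exactly one  FAIL
(12) gcd(1, 17) = 1  OK

Constraints 4, 5, 11 are violated.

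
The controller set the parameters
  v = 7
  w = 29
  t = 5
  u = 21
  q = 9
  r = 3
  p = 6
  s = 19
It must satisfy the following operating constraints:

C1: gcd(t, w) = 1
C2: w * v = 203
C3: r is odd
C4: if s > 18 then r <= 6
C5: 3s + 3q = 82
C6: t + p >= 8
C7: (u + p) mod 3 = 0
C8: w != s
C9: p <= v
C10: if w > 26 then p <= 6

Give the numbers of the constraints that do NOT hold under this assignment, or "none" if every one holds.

Constraint 5 is violated.

C1: gcd(5, 29) = 1  ✓
C2: w * v = 29 * 7 = 203  ✓
C3: r = 3 is odd  ✓
C4: s = 19 > 18, so we need r ≤ 6; r = 3 ≤ 6  ✓
C5: 3s + 3q = 3(19) + 3(9) = 84, not 82  ✗
C6: t + p = 5 + 6 = 11; 11 ≥ 8  ✓
C7: u + p = 27; 27 mod 3 = 0  ✓
C8: w = 29, s = 19; distinct  ✓
C9: p = 6, v = 7; 6 ≤ 7  ✓
C10: w = 29 > 26, so we need p ≤ 6; p = 6 ≤ 6  ✓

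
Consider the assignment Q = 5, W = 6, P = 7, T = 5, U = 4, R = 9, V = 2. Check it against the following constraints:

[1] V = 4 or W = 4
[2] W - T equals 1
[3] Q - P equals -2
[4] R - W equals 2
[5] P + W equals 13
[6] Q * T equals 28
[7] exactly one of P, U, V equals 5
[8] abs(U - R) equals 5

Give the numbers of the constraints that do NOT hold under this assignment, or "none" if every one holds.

No — constraints 1, 4, 6, 7 are not satisfied.

[1] V = 2 ≠ 4 and W = 6 ≠ 4; both disjuncts false  FAIL
[2] W - T = 6 - 5 = 1  OK
[3] Q - P = 5 - 7 = -2  OK
[4] R - W = 9 - 6 = 3, not 2  FAIL
[5] P + W = 7 + 6 = 13  OK
[6] Q * T = 5 * 5 = 25, not 28  FAIL
[7] P=7, U=4, V=2; 0 of them equal 5, not exactly one  FAIL
[8] abs(4 - 9) = 5  OK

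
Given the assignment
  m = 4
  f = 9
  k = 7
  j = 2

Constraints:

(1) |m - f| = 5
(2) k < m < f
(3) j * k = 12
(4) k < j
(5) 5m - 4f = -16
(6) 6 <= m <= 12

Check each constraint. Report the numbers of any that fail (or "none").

(1) |4 - 9| = 5  OK
(2) values 7, 4, 9; k = 7 is not < m = 4  FAIL
(3) j * k = 2 * 7 = 14, not 12  FAIL
(4) k = 7, j = 2; 7 ≥ 2 (want <)  FAIL
(5) 5m - 4f = 5(4) - 4(9) = -16  OK
(6) m = 4 is outside [6, 12]  FAIL

Violated: 2, 3, 4, 6.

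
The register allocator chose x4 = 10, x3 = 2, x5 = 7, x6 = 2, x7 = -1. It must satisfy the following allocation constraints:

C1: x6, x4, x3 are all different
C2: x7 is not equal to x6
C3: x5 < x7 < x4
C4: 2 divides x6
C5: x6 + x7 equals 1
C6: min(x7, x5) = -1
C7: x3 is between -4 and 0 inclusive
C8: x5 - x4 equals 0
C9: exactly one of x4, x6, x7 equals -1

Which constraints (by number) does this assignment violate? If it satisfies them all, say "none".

C1: x6 = x3 = 2, not all different — does not hold.
C2: x7 = -1, x6 = 2; distinct — holds.
C3: values 7, -1, 10; x5 = 7 is not < x7 = -1 — does not hold.
C4: 2 / 2 = 1, so 2 divides 2 — holds.
C5: x6 + x7 = 2 + (-1) = 1 — holds.
C6: min(-1, 7) = -1 — holds.
C7: x3 = 2 is outside [-4, 0] — does not hold.
C8: x5 - x4 = 7 - 10 = -3, not 0 — does not hold.
C9: x4=10, x6=2, x7=-1; 1 of them equals -1 — holds.

Constraints 1, 3, 7, and 8 are violated.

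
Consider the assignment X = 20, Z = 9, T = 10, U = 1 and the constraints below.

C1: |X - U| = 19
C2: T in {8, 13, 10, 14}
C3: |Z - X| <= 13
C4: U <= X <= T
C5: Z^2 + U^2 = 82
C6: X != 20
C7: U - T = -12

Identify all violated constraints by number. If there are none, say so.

C1: |20 - 1| = 19  OK
C2: T = 10 is in {8, 13, 10, 14}  OK
C3: |9 - 20| = 11; 11 ≤ 13  OK
C4: values 1, 20, 10; X = 20 is not <= T = 10  FAIL
C5: Z^2 + U^2 = 9^2 + 1^2 = 81 + 1 = 82  OK
C6: X = 20, but 20 is required to differ  FAIL
C7: U - T = 1 - 10 = -9, not -12  FAIL

Constraints 4, 6, and 7 do not hold.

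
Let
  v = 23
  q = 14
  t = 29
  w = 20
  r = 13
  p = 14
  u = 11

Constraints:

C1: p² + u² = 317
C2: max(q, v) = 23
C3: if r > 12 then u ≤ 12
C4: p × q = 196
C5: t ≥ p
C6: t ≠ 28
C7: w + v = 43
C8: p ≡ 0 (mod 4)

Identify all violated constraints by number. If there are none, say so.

No — constraint 8 is not satisfied.

C1: p² + u² = 14² + 11² = 196 + 121 = 317 — holds.
C2: max(14, 23) = 23 — holds.
C3: r = 13 > 12, so we need u ≤ 12; u = 11 ≤ 12 — holds.
C4: p × q = 14 × 14 = 196 — holds.
C5: t = 29, p = 14; 29 ≥ 14 — holds.
C6: t = 29, and 29 ≠ 28 — holds.
C7: w + v = 20 + 23 = 43 — holds.
C8: 14 mod 4 = 2, not 0 — does not hold.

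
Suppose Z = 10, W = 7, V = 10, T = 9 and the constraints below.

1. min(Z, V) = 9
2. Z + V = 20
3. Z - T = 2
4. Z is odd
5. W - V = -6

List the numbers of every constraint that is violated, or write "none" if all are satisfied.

1. min(10, 10) = 10, not 9  fails
2. Z + V = 10 + 10 = 20  holds
3. Z - T = 10 - 9 = 1, not 2  fails
4. Z = 10 is even  fails
5. W - V = 7 - 10 = -3, not -6  fails

Constraints 1, 3, 4, and 5 do not hold.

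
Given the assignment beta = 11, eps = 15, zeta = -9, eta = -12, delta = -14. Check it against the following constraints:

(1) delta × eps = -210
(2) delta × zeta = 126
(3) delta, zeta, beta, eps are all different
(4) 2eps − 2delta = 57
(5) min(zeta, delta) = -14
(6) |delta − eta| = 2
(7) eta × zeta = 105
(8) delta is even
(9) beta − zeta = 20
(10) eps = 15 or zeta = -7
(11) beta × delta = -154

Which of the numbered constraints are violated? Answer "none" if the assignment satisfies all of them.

No — constraints 4 and 7 are not satisfied.

(1) delta × eps = -14 × 15 = -210  ✓
(2) delta × zeta = -14 × (-9) = 126  ✓
(3) values -14, -9, 11, 15 are pairwise distinct  ✓
(4) 2eps − 2delta = 2(15) − 2(-14) = 58, not 57  ✗
(5) min(-9, -14) = -14  ✓
(6) |-14 − (-12)| = 2  ✓
(7) eta × zeta = -12 × (-9) = 108, not 105  ✗
(8) delta = -14 is even  ✓
(9) beta − zeta = 11 − (-9) = 20  ✓
(10) eps = 15 = 15 (first disjunct)  ✓
(11) beta × delta = 11 × (-14) = -154  ✓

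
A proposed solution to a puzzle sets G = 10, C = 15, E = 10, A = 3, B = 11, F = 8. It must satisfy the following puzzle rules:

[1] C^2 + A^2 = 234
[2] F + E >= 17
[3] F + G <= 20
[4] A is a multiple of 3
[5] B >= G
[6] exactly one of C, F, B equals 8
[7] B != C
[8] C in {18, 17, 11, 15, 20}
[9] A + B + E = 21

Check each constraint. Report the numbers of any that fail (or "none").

[1] C^2 + A^2 = 15^2 + 3^2 = 225 + 9 = 234  OK
[2] F + E = 8 + 10 = 18; 18 ≥ 17  OK
[3] F + G = 8 + 10 = 18; 18 ≤ 20  OK
[4] 3 / 3 = 1, so 3 divides 3  OK
[5] B = 11, G = 10; 11 ≥ 10  OK
[6] C=15, F=8, B=11; 1 of them equals 8  OK
[7] B = 11, C = 15; distinct  OK
[8] C = 15 is in {18, 17, 11, 15, 20}  OK
[9] A + B + E = 3 + 11 + 10 = 24, not 21  FAIL

Constraint 9 is violated.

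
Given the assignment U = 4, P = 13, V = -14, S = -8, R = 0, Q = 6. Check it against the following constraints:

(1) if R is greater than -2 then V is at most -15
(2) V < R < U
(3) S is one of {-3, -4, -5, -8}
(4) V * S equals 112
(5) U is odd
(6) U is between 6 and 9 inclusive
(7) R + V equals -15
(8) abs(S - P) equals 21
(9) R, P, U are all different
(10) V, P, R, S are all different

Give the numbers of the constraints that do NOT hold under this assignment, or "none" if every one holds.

No — constraints 1, 5, 6, and 7 are not satisfied.

(1) R = 0 > -2, so we need V ≤ -15; but V = -14 > -15  fails
(2) values -14 < 0 < 4  holds
(3) S = -8 is in {-3, -4, -5, -8}  holds
(4) V * S = -14 * (-8) = 112  holds
(5) U = 4 is even  fails
(6) U = 4 is outside [6, 9]  fails
(7) R + V = 0 + (-14) = -14, not -15  fails
(8) abs(-8 - 13) = 21  holds
(9) values 0, 13, 4 are pairwise distinct  holds
(10) values -14, 13, 0, -8 are pairwise distinct  holds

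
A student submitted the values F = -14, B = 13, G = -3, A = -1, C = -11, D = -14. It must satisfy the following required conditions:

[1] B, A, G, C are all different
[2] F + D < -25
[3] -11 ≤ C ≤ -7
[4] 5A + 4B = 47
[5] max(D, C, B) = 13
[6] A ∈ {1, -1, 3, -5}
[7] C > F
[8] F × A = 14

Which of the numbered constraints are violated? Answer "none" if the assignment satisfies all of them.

[1] values 13, -1, -3, -11 are pairwise distinct — OK.
[2] F + D = -14 + (-14) = -28; -28 < -25 — OK.
[3] C = -11 lies in [-11, -7] — OK.
[4] 5A + 4B = 5(-1) + 4(13) = 47 — OK.
[5] max(-14, -11, 13) = 13 — OK.
[6] A = -1 is in {1, -1, 3, -5} — OK.
[7] C = -11, F = -14; -11 > -14 — OK.
[8] F × A = -14 × (-1) = 14 — OK.

Yes — all constraints hold.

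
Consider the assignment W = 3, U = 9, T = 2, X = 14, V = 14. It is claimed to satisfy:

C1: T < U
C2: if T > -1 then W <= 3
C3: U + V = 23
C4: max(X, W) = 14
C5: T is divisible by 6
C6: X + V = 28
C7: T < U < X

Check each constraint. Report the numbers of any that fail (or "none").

C1: T = 2, U = 9; 2 < 9  ✓
C2: T = 2 > -1, so we need W ≤ 3; W = 3 ≤ 3  ✓
C3: U + V = 9 + 14 = 23  ✓
C4: max(14, 3) = 14  ✓
C5: 2 = 6*0 + 2, so 6 does not divide 2  ✗
C6: X + V = 14 + 14 = 28  ✓
C7: values 2 < 9 < 14  ✓

Violated: 5.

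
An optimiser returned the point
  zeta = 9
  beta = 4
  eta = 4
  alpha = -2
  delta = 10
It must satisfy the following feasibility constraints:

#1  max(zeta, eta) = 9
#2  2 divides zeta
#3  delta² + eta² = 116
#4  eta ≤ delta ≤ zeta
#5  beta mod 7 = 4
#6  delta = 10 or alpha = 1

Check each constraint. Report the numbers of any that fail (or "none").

#1 max(9, 4) = 9 — holds.
#2 9 = 2×4 + 1, so 2 does not divide 9 — fails.
#3 delta² + eta² = 10² + 4² = 100 + 16 = 116 — holds.
#4 values 4, 10, 9; delta = 10 is not ≤ zeta = 9 — fails.
#5 4 mod 7 = 4 — holds.
#6 delta = 10 = 10 (first disjunct) — holds.

Violated: 2 and 4.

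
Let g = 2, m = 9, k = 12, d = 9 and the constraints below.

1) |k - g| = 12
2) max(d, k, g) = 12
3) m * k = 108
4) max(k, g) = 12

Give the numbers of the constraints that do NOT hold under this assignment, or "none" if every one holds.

1) |12 - 2| = 10, not 12  ✘
2) max(9, 12, 2) = 12  ✔
3) m * k = 9 * 12 = 108  ✔
4) max(12, 2) = 12  ✔

Violated: 1.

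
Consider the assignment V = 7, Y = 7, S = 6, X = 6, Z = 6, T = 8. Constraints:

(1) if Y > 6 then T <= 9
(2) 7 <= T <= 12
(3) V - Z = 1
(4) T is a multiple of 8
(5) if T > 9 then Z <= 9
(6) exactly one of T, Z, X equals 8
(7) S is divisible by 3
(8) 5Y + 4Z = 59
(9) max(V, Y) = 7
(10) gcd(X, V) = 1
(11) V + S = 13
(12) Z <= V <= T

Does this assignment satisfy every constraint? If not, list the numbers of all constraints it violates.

None — every constraint holds.

(1) Y = 7 > 6, so we need T ≤ 9; T = 8 ≤ 9 — holds.
(2) T = 8 lies in [7, 12] — holds.
(3) V - Z = 7 - 6 = 1 — holds.
(4) 8 / 8 = 1, so 8 divides 8 — holds.
(5) T = 8, not > 9; antecedent false, conditional vacuously true — holds.
(6) T=8, Z=6, X=6; 1 of them equals 8 — holds.
(7) 6 / 3 = 2, so 3 divides 6 — holds.
(8) 5Y + 4Z = 5(7) + 4(6) = 59 — holds.
(9) max(7, 7) = 7 — holds.
(10) gcd(6, 7) = 1 — holds.
(11) V + S = 7 + 6 = 13 — holds.
(12) values 6 <= 7 <= 8 — holds.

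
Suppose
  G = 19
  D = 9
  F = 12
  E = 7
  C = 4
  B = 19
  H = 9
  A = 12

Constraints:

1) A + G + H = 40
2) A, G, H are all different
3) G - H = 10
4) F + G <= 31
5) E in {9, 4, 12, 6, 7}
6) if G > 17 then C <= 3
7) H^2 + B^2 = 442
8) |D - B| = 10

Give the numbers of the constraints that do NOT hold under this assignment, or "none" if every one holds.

1) A + G + H = 12 + 19 + 9 = 40 — holds.
2) values 12, 19, 9 are pairwise distinct — holds.
3) G - H = 19 - 9 = 10 — holds.
4) F + G = 12 + 19 = 31; 31 ≤ 31 — holds.
5) E = 7 is in {9, 4, 12, 6, 7} — holds.
6) G = 19 > 17, so we need C ≤ 3; but C = 4 > 3 — does not hold.
7) H^2 + B^2 = 9^2 + 19^2 = 81 + 361 = 442 — holds.
8) |9 - 19| = 10 — holds.

Constraint 6 does not hold.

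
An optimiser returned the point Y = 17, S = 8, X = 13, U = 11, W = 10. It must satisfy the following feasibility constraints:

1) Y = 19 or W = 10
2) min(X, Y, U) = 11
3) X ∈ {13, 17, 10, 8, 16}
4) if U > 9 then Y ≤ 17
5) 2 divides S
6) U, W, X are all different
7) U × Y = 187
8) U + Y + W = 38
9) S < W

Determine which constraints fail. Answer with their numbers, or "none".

1) Y = 17 ≠ 19, but W = 10 = 10 (second disjunct)  OK
2) min(13, 17, 11) = 11  OK
3) X = 13 is in {13, 17, 10, 8, 16}  OK
4) U = 11 > 9, so we need Y ≤ 17; Y = 17 ≤ 17  OK
5) 8 / 2 = 4, so 2 divides 8  OK
6) values 11, 10, 13 are pairwise distinct  OK
7) U × Y = 11 × 17 = 187  OK
8) U + Y + W = 11 + 17 + 10 = 38  OK
9) S = 8, W = 10; 8 < 10  OK

The assignment satisfies every constraint.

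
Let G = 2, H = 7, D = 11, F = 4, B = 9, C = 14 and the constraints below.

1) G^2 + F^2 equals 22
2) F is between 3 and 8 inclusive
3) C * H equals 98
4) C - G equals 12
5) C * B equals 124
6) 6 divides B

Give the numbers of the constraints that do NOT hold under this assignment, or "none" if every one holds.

The assignment fails constraints 1, 5, and 6.

1) G^2 + F^2 = 2^2 + 4^2 = 4 + 16 = 20, not 22 — violated.
2) F = 4 lies in [3, 8] — satisfied.
3) C * H = 14 * 7 = 98 — satisfied.
4) C - G = 14 - 2 = 12 — satisfied.
5) C * B = 14 * 9 = 126, not 124 — violated.
6) 9 = 6*1 + 3, so 6 does not divide 9 — violated.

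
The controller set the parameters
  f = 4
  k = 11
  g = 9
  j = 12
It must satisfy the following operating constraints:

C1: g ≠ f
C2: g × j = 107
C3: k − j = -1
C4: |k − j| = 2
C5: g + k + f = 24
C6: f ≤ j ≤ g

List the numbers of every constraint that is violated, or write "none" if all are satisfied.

C1: g = 9, f = 4; distinct — OK.
C2: g × j = 9 × 12 = 108, not 107 — violated.
C3: k − j = 11 − 12 = -1 — OK.
C4: |11 − 12| = 1, not 2 — violated.
C5: g + k + f = 9 + 11 + 4 = 24 — OK.
C6: values 4, 12, 9; j = 12 is not ≤ g = 9 — violated.

No — constraints 2, 4, 6 are not satisfied.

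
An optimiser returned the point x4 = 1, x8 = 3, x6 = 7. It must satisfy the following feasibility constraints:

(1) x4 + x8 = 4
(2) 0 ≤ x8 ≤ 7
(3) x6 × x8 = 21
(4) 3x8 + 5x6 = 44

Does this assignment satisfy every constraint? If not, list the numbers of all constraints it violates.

(1) x4 + x8 = 1 + 3 = 4  ✔
(2) x8 = 3 lies in [0, 7]  ✔
(3) x6 × x8 = 7 × 3 = 21  ✔
(4) 3x8 + 5x6 = 3(3) + 5(7) = 44  ✔

None — every constraint holds.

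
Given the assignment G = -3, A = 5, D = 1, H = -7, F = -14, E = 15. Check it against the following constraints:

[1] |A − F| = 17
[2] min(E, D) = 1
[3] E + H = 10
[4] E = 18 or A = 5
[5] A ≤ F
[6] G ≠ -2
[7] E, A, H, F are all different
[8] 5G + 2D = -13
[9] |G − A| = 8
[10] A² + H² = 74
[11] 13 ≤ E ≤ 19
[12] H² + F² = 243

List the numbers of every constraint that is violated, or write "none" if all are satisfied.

[1] |5 − (-14)| = 19, not 17  ✘
[2] min(15, 1) = 1  ✔
[3] E + H = 15 + (-7) = 8, not 10  ✘
[4] E = 15 ≠ 18, but A = 5 = 5 (second disjunct)  ✔
[5] A = 5, F = -14; 5 > -14 (want ≤)  ✘
[6] G = -3, and -3 ≠ -2  ✔
[7] values 15, 5, -7, -14 are pairwise distinct  ✔
[8] 5G + 2D = 5(-3) + 2(1) = -13  ✔
[9] |-3 − 5| = 8  ✔
[10] A² + H² = 5² + (-7)² = 25 + 49 = 74  ✔
[11] E = 15 lies in [13, 19]  ✔
[12] H² + F² = (-7)² + (-14)² = 49 + 196 = 245, not 243  ✘

Violated: 1, 3, 5, 12.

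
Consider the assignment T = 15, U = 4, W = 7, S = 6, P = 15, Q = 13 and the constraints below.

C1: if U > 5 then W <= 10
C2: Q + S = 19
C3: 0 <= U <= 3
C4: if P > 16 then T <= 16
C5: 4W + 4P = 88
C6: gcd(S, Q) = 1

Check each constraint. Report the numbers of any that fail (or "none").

C1: U = 4, not > 5; antecedent false, conditional vacuously true  OK
C2: Q + S = 13 + 6 = 19  OK
C3: U = 4 is outside [0, 3]  FAIL
C4: P = 15, not > 16; antecedent false, conditional vacuously true  OK
C5: 4W + 4P = 4(7) + 4(15) = 88  OK
C6: gcd(6, 13) = 1  OK

Constraint 3 is violated.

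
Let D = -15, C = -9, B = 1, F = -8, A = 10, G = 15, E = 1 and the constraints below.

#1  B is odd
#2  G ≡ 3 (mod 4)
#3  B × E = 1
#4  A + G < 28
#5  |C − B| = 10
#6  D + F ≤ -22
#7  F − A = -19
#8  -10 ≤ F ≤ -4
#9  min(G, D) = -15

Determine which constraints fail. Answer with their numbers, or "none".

Constraint 7 is violated.

#1 B = 1 is odd  ✔
#2 15 mod 4 = 3  ✔
#3 B × E = 1 × 1 = 1  ✔
#4 A + G = 10 + 15 = 25; 25 < 28  ✔
#5 |-9 − 1| = 10  ✔
#6 D + F = -15 + (-8) = -23; -23 ≤ -22  ✔
#7 F − A = -8 − 10 = -18, not -19  ✘
#8 F = -8 lies in [-10, -4]  ✔
#9 min(15, -15) = -15  ✔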